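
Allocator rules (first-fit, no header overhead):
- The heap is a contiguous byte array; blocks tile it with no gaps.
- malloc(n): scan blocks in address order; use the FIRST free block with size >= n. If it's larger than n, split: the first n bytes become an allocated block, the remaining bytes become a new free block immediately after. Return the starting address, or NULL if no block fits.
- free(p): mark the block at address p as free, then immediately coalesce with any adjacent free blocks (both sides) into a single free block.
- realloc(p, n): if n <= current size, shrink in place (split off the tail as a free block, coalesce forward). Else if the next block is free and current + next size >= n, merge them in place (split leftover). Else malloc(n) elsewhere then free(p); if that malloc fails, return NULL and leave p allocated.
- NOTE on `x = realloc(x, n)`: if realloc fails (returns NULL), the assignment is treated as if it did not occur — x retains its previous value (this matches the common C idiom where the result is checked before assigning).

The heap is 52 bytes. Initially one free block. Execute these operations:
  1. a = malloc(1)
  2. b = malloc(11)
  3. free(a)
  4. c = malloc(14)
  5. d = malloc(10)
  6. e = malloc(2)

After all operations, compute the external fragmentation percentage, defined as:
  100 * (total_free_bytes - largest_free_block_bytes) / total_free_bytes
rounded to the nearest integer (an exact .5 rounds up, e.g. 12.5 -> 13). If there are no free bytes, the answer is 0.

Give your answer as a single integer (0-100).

Answer: 7

Derivation:
Op 1: a = malloc(1) -> a = 0; heap: [0-0 ALLOC][1-51 FREE]
Op 2: b = malloc(11) -> b = 1; heap: [0-0 ALLOC][1-11 ALLOC][12-51 FREE]
Op 3: free(a) -> (freed a); heap: [0-0 FREE][1-11 ALLOC][12-51 FREE]
Op 4: c = malloc(14) -> c = 12; heap: [0-0 FREE][1-11 ALLOC][12-25 ALLOC][26-51 FREE]
Op 5: d = malloc(10) -> d = 26; heap: [0-0 FREE][1-11 ALLOC][12-25 ALLOC][26-35 ALLOC][36-51 FREE]
Op 6: e = malloc(2) -> e = 36; heap: [0-0 FREE][1-11 ALLOC][12-25 ALLOC][26-35 ALLOC][36-37 ALLOC][38-51 FREE]
Free blocks: [1 14] total_free=15 largest=14 -> 100*(15-14)/15 = 100/15 ≈ 6.667 -> rounds to 7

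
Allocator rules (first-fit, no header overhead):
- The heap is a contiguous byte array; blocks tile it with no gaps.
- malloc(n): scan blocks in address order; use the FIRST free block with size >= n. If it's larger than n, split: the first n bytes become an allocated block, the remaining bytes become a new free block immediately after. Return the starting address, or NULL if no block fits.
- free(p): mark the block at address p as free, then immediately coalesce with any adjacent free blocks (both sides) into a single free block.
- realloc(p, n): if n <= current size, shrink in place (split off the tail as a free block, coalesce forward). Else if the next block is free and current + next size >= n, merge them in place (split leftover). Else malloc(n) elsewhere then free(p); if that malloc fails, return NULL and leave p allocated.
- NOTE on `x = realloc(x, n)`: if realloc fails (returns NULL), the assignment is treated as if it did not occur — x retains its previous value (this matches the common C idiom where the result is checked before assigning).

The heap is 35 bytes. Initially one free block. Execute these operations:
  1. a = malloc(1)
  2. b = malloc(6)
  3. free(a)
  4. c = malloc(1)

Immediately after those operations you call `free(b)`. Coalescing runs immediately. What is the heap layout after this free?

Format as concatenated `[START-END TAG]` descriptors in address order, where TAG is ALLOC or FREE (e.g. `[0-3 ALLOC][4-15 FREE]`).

Op 1: a = malloc(1) -> a = 0; heap: [0-0 ALLOC][1-34 FREE]
Op 2: b = malloc(6) -> b = 1; heap: [0-0 ALLOC][1-6 ALLOC][7-34 FREE]
Op 3: free(a) -> (freed a); heap: [0-0 FREE][1-6 ALLOC][7-34 FREE]
Op 4: c = malloc(1) -> c = 0; heap: [0-0 ALLOC][1-6 ALLOC][7-34 FREE]
free(b): b = 1 -> block [1-6 ALLOC]; mark free, coalesce with adjacent free neighbors -> [0-0 ALLOC][1-34 FREE]

Answer: [0-0 ALLOC][1-34 FREE]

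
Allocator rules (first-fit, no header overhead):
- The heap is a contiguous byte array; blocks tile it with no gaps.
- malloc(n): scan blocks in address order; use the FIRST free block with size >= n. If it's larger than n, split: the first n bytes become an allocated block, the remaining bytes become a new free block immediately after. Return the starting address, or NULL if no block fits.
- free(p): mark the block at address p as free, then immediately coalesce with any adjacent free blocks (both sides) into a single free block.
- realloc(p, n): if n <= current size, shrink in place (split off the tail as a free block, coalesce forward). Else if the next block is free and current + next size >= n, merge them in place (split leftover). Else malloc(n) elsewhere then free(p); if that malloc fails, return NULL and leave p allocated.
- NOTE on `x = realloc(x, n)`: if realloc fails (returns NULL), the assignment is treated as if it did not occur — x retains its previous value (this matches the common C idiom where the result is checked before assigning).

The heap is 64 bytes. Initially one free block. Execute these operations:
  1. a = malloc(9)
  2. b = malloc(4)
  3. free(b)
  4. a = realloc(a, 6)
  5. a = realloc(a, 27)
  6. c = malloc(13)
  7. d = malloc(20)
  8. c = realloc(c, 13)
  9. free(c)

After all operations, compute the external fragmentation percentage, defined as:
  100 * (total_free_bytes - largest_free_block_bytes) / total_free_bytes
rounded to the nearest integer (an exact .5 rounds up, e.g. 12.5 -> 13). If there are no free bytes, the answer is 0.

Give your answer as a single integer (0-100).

Answer: 24

Derivation:
Op 1: a = malloc(9) -> a = 0; heap: [0-8 ALLOC][9-63 FREE]
Op 2: b = malloc(4) -> b = 9; heap: [0-8 ALLOC][9-12 ALLOC][13-63 FREE]
Op 3: free(b) -> (freed b); heap: [0-8 ALLOC][9-63 FREE]
Op 4: a = realloc(a, 6) -> a = 0; heap: [0-5 ALLOC][6-63 FREE]
Op 5: a = realloc(a, 27) -> a = 0; heap: [0-26 ALLOC][27-63 FREE]
Op 6: c = malloc(13) -> c = 27; heap: [0-26 ALLOC][27-39 ALLOC][40-63 FREE]
Op 7: d = malloc(20) -> d = 40; heap: [0-26 ALLOC][27-39 ALLOC][40-59 ALLOC][60-63 FREE]
Op 8: c = realloc(c, 13) -> c = 27; heap: [0-26 ALLOC][27-39 ALLOC][40-59 ALLOC][60-63 FREE]
Op 9: free(c) -> (freed c); heap: [0-26 ALLOC][27-39 FREE][40-59 ALLOC][60-63 FREE]
Free blocks: [13 4] total_free=17 largest=13 -> 100*(17-13)/17 = 400/17 ≈ 23.529 -> rounds to 24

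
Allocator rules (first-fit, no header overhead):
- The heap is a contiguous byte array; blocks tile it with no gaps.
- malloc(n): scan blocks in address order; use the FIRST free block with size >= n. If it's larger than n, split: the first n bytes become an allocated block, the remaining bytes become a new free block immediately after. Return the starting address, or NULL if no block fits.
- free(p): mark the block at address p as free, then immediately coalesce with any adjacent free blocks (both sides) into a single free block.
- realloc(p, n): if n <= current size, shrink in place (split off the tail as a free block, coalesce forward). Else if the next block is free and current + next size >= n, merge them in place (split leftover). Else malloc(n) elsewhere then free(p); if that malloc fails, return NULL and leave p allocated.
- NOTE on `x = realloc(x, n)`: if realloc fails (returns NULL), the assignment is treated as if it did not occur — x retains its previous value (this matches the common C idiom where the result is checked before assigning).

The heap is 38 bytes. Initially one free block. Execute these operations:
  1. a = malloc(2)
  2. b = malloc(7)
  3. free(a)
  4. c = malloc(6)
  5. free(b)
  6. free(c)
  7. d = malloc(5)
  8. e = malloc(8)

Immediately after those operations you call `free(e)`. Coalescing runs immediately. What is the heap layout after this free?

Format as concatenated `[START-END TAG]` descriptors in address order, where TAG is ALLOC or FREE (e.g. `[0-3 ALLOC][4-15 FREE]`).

Op 1: a = malloc(2) -> a = 0; heap: [0-1 ALLOC][2-37 FREE]
Op 2: b = malloc(7) -> b = 2; heap: [0-1 ALLOC][2-8 ALLOC][9-37 FREE]
Op 3: free(a) -> (freed a); heap: [0-1 FREE][2-8 ALLOC][9-37 FREE]
Op 4: c = malloc(6) -> c = 9; heap: [0-1 FREE][2-8 ALLOC][9-14 ALLOC][15-37 FREE]
Op 5: free(b) -> (freed b); heap: [0-8 FREE][9-14 ALLOC][15-37 FREE]
Op 6: free(c) -> (freed c); heap: [0-37 FREE]
Op 7: d = malloc(5) -> d = 0; heap: [0-4 ALLOC][5-37 FREE]
Op 8: e = malloc(8) -> e = 5; heap: [0-4 ALLOC][5-12 ALLOC][13-37 FREE]
free(e): e = 5 -> block [5-12 ALLOC]; mark free, coalesce with adjacent free neighbors -> [0-4 ALLOC][5-37 FREE]

Answer: [0-4 ALLOC][5-37 FREE]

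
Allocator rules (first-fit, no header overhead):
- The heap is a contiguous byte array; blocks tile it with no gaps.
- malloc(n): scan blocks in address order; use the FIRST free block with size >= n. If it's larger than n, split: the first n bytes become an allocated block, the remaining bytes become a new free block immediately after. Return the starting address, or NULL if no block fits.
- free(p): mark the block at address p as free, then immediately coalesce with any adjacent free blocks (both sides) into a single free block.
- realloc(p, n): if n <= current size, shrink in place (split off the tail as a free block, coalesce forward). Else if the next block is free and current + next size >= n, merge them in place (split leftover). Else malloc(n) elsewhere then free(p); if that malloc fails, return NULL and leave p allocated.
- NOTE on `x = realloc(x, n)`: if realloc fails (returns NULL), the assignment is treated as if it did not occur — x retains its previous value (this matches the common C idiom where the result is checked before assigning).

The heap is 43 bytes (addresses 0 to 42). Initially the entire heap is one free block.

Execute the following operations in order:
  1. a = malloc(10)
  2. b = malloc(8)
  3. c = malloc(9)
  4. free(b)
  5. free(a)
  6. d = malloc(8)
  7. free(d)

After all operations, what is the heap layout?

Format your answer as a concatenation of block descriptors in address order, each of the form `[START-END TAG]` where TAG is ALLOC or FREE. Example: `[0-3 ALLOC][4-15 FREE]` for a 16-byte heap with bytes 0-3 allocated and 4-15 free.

Answer: [0-17 FREE][18-26 ALLOC][27-42 FREE]

Derivation:
Op 1: a = malloc(10) -> a = 0; heap: [0-9 ALLOC][10-42 FREE]
Op 2: b = malloc(8) -> b = 10; heap: [0-9 ALLOC][10-17 ALLOC][18-42 FREE]
Op 3: c = malloc(9) -> c = 18; heap: [0-9 ALLOC][10-17 ALLOC][18-26 ALLOC][27-42 FREE]
Op 4: free(b) -> (freed b); heap: [0-9 ALLOC][10-17 FREE][18-26 ALLOC][27-42 FREE]
Op 5: free(a) -> (freed a); heap: [0-17 FREE][18-26 ALLOC][27-42 FREE]
Op 6: d = malloc(8) -> d = 0; heap: [0-7 ALLOC][8-17 FREE][18-26 ALLOC][27-42 FREE]
Op 7: free(d) -> (freed d); heap: [0-17 FREE][18-26 ALLOC][27-42 FREE]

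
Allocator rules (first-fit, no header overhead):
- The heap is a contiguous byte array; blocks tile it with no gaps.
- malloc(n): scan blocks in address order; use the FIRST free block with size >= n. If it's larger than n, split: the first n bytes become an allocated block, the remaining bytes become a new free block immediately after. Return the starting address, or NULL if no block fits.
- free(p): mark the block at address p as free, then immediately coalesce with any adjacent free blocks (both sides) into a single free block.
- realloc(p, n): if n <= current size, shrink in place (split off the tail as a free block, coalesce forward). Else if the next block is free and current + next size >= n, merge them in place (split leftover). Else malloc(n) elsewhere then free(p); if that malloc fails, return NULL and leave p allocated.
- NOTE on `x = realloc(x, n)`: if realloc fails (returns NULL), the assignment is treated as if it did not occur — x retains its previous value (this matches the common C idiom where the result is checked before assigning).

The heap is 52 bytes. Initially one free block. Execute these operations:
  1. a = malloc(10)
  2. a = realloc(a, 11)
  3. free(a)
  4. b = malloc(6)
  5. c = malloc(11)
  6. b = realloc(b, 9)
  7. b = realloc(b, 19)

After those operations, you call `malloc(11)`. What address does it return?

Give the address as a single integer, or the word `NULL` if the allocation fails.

Op 1: a = malloc(10) -> a = 0; heap: [0-9 ALLOC][10-51 FREE]
Op 2: a = realloc(a, 11) -> a = 0; heap: [0-10 ALLOC][11-51 FREE]
Op 3: free(a) -> (freed a); heap: [0-51 FREE]
Op 4: b = malloc(6) -> b = 0; heap: [0-5 ALLOC][6-51 FREE]
Op 5: c = malloc(11) -> c = 6; heap: [0-5 ALLOC][6-16 ALLOC][17-51 FREE]
Op 6: b = realloc(b, 9) -> b = 17; heap: [0-5 FREE][6-16 ALLOC][17-25 ALLOC][26-51 FREE]
Op 7: b = realloc(b, 19) -> b = 17; heap: [0-5 FREE][6-16 ALLOC][17-35 ALLOC][36-51 FREE]
malloc(11): first-fit scan over [0-5 FREE][6-16 ALLOC][17-35 ALLOC][36-51 FREE] -> 36

Answer: 36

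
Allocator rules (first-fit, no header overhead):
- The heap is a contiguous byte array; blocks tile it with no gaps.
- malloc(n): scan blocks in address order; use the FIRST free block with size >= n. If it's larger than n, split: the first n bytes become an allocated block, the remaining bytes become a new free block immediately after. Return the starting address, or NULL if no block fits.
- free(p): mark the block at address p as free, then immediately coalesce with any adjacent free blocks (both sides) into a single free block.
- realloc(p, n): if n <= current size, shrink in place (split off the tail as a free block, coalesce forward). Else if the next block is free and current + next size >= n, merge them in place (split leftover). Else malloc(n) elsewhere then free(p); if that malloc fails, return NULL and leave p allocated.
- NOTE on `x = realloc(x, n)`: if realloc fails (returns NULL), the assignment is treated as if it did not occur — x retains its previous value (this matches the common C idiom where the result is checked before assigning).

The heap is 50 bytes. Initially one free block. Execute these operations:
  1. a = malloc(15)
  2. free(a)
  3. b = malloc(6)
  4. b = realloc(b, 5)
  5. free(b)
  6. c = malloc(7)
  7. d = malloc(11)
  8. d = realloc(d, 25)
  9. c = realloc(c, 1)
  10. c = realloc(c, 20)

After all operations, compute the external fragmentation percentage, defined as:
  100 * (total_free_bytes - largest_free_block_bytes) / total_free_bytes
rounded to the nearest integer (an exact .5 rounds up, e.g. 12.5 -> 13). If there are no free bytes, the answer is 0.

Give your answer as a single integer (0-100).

Answer: 25

Derivation:
Op 1: a = malloc(15) -> a = 0; heap: [0-14 ALLOC][15-49 FREE]
Op 2: free(a) -> (freed a); heap: [0-49 FREE]
Op 3: b = malloc(6) -> b = 0; heap: [0-5 ALLOC][6-49 FREE]
Op 4: b = realloc(b, 5) -> b = 0; heap: [0-4 ALLOC][5-49 FREE]
Op 5: free(b) -> (freed b); heap: [0-49 FREE]
Op 6: c = malloc(7) -> c = 0; heap: [0-6 ALLOC][7-49 FREE]
Op 7: d = malloc(11) -> d = 7; heap: [0-6 ALLOC][7-17 ALLOC][18-49 FREE]
Op 8: d = realloc(d, 25) -> d = 7; heap: [0-6 ALLOC][7-31 ALLOC][32-49 FREE]
Op 9: c = realloc(c, 1) -> c = 0; heap: [0-0 ALLOC][1-6 FREE][7-31 ALLOC][32-49 FREE]
Op 10: c = realloc(c, 20) -> NULL (c unchanged); heap: [0-0 ALLOC][1-6 FREE][7-31 ALLOC][32-49 FREE]
Free blocks: [6 18] total_free=24 largest=18 -> 100*(24-18)/24 = 600/24 = 25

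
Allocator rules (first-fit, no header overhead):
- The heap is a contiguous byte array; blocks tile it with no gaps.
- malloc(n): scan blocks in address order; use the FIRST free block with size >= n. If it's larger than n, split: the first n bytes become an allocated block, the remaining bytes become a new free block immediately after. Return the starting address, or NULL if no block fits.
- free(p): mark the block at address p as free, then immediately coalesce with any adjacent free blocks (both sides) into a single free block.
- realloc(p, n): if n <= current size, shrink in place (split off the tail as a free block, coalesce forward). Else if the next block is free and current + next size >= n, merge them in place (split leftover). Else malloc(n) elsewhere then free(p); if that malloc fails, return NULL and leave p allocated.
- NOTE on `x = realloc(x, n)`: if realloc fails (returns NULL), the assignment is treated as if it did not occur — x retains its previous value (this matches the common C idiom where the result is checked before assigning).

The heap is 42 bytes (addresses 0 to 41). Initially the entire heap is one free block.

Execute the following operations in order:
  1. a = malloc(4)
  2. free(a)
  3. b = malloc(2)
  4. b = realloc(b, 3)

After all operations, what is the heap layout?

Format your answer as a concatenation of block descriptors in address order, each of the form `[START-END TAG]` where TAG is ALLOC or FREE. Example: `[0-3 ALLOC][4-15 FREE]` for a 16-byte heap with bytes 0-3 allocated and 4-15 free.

Answer: [0-2 ALLOC][3-41 FREE]

Derivation:
Op 1: a = malloc(4) -> a = 0; heap: [0-3 ALLOC][4-41 FREE]
Op 2: free(a) -> (freed a); heap: [0-41 FREE]
Op 3: b = malloc(2) -> b = 0; heap: [0-1 ALLOC][2-41 FREE]
Op 4: b = realloc(b, 3) -> b = 0; heap: [0-2 ALLOC][3-41 FREE]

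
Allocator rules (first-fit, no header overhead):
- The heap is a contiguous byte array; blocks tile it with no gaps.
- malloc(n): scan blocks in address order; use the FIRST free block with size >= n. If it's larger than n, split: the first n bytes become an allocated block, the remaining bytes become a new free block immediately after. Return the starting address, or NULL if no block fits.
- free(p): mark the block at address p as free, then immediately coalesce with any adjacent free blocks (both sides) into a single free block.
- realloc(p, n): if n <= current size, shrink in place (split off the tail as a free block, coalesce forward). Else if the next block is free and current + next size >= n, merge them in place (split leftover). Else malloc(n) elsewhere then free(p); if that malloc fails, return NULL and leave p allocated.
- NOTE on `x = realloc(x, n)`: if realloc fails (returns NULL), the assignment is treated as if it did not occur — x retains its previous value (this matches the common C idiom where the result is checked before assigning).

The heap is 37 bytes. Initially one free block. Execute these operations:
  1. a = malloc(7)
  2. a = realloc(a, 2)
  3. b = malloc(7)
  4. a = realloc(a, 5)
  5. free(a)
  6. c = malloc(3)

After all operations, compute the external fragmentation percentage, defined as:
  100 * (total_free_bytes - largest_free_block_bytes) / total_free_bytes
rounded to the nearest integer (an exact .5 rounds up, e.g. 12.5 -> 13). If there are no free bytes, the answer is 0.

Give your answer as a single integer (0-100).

Op 1: a = malloc(7) -> a = 0; heap: [0-6 ALLOC][7-36 FREE]
Op 2: a = realloc(a, 2) -> a = 0; heap: [0-1 ALLOC][2-36 FREE]
Op 3: b = malloc(7) -> b = 2; heap: [0-1 ALLOC][2-8 ALLOC][9-36 FREE]
Op 4: a = realloc(a, 5) -> a = 9; heap: [0-1 FREE][2-8 ALLOC][9-13 ALLOC][14-36 FREE]
Op 5: free(a) -> (freed a); heap: [0-1 FREE][2-8 ALLOC][9-36 FREE]
Op 6: c = malloc(3) -> c = 9; heap: [0-1 FREE][2-8 ALLOC][9-11 ALLOC][12-36 FREE]
Free blocks: [2 25] total_free=27 largest=25 -> 100*(27-25)/27 = 200/27 ≈ 7.407 -> rounds to 7

Answer: 7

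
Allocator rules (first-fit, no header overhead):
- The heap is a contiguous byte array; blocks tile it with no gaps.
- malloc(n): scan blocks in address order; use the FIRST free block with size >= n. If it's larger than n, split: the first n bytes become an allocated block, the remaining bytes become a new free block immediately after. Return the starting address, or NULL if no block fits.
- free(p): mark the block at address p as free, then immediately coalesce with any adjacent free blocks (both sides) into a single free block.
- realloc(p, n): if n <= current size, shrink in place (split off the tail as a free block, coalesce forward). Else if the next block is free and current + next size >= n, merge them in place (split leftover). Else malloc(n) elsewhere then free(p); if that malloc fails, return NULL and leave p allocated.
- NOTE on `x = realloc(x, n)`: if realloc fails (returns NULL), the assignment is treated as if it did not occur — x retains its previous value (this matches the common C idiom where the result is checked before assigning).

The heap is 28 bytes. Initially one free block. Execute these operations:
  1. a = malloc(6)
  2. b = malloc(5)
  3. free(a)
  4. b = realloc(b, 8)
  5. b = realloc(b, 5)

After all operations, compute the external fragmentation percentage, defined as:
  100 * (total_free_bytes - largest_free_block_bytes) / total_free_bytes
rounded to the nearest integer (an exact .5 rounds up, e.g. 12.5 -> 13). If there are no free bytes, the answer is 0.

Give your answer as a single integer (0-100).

Op 1: a = malloc(6) -> a = 0; heap: [0-5 ALLOC][6-27 FREE]
Op 2: b = malloc(5) -> b = 6; heap: [0-5 ALLOC][6-10 ALLOC][11-27 FREE]
Op 3: free(a) -> (freed a); heap: [0-5 FREE][6-10 ALLOC][11-27 FREE]
Op 4: b = realloc(b, 8) -> b = 6; heap: [0-5 FREE][6-13 ALLOC][14-27 FREE]
Op 5: b = realloc(b, 5) -> b = 6; heap: [0-5 FREE][6-10 ALLOC][11-27 FREE]
Free blocks: [6 17] total_free=23 largest=17 -> 100*(23-17)/23 = 600/23 ≈ 26.087 -> rounds to 26

Answer: 26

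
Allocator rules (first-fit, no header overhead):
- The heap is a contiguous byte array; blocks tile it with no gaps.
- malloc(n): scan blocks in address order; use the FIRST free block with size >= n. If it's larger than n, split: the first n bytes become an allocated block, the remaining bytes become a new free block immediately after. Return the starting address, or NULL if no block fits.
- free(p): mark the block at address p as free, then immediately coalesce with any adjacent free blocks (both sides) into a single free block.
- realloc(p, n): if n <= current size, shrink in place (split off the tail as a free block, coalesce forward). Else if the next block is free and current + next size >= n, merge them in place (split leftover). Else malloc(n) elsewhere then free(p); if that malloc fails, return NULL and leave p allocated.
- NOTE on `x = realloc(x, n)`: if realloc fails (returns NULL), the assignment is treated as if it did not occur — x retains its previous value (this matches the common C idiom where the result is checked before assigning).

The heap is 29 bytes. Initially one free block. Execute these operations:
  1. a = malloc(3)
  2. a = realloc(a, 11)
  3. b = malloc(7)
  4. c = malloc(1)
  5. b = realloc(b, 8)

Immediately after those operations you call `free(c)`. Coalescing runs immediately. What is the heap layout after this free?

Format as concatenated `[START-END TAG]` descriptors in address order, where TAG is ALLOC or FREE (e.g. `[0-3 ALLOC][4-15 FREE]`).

Answer: [0-10 ALLOC][11-18 FREE][19-26 ALLOC][27-28 FREE]

Derivation:
Op 1: a = malloc(3) -> a = 0; heap: [0-2 ALLOC][3-28 FREE]
Op 2: a = realloc(a, 11) -> a = 0; heap: [0-10 ALLOC][11-28 FREE]
Op 3: b = malloc(7) -> b = 11; heap: [0-10 ALLOC][11-17 ALLOC][18-28 FREE]
Op 4: c = malloc(1) -> c = 18; heap: [0-10 ALLOC][11-17 ALLOC][18-18 ALLOC][19-28 FREE]
Op 5: b = realloc(b, 8) -> b = 19; heap: [0-10 ALLOC][11-17 FREE][18-18 ALLOC][19-26 ALLOC][27-28 FREE]
free(c): c = 18 -> block [18-18 ALLOC]; mark free, coalesce with adjacent free neighbors -> [0-10 ALLOC][11-18 FREE][19-26 ALLOC][27-28 FREE]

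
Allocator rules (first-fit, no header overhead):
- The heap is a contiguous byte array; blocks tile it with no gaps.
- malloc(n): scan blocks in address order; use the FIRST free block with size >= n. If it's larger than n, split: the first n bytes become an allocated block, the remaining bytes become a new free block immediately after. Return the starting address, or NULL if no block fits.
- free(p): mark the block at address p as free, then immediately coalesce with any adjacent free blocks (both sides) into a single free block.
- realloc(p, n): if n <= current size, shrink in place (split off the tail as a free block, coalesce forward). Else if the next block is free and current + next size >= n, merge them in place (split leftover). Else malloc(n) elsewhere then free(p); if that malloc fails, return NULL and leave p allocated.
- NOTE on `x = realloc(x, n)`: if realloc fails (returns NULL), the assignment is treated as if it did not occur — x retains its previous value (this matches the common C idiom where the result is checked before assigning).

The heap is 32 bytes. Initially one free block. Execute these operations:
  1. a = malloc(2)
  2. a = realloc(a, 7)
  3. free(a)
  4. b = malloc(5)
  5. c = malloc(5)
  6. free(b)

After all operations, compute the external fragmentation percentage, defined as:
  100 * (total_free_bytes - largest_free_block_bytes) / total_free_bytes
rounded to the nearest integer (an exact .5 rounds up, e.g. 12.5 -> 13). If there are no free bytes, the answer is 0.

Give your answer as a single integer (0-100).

Op 1: a = malloc(2) -> a = 0; heap: [0-1 ALLOC][2-31 FREE]
Op 2: a = realloc(a, 7) -> a = 0; heap: [0-6 ALLOC][7-31 FREE]
Op 3: free(a) -> (freed a); heap: [0-31 FREE]
Op 4: b = malloc(5) -> b = 0; heap: [0-4 ALLOC][5-31 FREE]
Op 5: c = malloc(5) -> c = 5; heap: [0-4 ALLOC][5-9 ALLOC][10-31 FREE]
Op 6: free(b) -> (freed b); heap: [0-4 FREE][5-9 ALLOC][10-31 FREE]
Free blocks: [5 22] total_free=27 largest=22 -> 100*(27-22)/27 = 500/27 ≈ 18.519 -> rounds to 19

Answer: 19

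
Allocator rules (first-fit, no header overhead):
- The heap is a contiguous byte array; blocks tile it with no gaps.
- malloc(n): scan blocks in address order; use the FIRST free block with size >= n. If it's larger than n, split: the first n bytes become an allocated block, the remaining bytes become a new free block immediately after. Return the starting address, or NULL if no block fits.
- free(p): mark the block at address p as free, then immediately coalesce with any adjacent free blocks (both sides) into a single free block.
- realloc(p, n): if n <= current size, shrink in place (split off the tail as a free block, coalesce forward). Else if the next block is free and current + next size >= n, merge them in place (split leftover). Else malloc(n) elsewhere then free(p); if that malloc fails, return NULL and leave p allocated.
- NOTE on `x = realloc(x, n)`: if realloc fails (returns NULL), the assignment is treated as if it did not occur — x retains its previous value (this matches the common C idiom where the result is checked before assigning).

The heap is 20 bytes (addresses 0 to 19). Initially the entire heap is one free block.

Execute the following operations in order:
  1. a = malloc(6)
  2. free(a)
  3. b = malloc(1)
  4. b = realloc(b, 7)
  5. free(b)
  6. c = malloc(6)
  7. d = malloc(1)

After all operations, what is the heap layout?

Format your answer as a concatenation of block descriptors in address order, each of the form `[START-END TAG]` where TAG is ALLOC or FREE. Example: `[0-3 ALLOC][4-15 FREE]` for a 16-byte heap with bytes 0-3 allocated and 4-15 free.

Op 1: a = malloc(6) -> a = 0; heap: [0-5 ALLOC][6-19 FREE]
Op 2: free(a) -> (freed a); heap: [0-19 FREE]
Op 3: b = malloc(1) -> b = 0; heap: [0-0 ALLOC][1-19 FREE]
Op 4: b = realloc(b, 7) -> b = 0; heap: [0-6 ALLOC][7-19 FREE]
Op 5: free(b) -> (freed b); heap: [0-19 FREE]
Op 6: c = malloc(6) -> c = 0; heap: [0-5 ALLOC][6-19 FREE]
Op 7: d = malloc(1) -> d = 6; heap: [0-5 ALLOC][6-6 ALLOC][7-19 FREE]

Answer: [0-5 ALLOC][6-6 ALLOC][7-19 FREE]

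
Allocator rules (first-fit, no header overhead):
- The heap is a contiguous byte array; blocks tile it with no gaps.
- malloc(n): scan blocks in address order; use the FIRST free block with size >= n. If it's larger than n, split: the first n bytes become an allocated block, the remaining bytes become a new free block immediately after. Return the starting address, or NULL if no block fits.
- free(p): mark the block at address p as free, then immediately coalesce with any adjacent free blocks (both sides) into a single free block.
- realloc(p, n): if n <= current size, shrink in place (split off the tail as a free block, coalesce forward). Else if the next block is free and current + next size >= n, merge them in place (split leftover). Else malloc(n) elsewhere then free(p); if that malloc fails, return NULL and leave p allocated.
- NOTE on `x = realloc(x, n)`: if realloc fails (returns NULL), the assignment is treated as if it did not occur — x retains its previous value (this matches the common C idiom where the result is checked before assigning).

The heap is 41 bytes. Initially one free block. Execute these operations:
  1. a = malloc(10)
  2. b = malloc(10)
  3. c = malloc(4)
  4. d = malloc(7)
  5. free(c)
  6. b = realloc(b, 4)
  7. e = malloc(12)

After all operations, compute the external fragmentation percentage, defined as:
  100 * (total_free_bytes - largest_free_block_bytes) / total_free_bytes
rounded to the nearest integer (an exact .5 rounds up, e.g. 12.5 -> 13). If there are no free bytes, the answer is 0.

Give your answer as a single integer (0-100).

Answer: 50

Derivation:
Op 1: a = malloc(10) -> a = 0; heap: [0-9 ALLOC][10-40 FREE]
Op 2: b = malloc(10) -> b = 10; heap: [0-9 ALLOC][10-19 ALLOC][20-40 FREE]
Op 3: c = malloc(4) -> c = 20; heap: [0-9 ALLOC][10-19 ALLOC][20-23 ALLOC][24-40 FREE]
Op 4: d = malloc(7) -> d = 24; heap: [0-9 ALLOC][10-19 ALLOC][20-23 ALLOC][24-30 ALLOC][31-40 FREE]
Op 5: free(c) -> (freed c); heap: [0-9 ALLOC][10-19 ALLOC][20-23 FREE][24-30 ALLOC][31-40 FREE]
Op 6: b = realloc(b, 4) -> b = 10; heap: [0-9 ALLOC][10-13 ALLOC][14-23 FREE][24-30 ALLOC][31-40 FREE]
Op 7: e = malloc(12) -> e = NULL; heap: [0-9 ALLOC][10-13 ALLOC][14-23 FREE][24-30 ALLOC][31-40 FREE]
Free blocks: [10 10] total_free=20 largest=10 -> 100*(20-10)/20 = 1000/20 = 50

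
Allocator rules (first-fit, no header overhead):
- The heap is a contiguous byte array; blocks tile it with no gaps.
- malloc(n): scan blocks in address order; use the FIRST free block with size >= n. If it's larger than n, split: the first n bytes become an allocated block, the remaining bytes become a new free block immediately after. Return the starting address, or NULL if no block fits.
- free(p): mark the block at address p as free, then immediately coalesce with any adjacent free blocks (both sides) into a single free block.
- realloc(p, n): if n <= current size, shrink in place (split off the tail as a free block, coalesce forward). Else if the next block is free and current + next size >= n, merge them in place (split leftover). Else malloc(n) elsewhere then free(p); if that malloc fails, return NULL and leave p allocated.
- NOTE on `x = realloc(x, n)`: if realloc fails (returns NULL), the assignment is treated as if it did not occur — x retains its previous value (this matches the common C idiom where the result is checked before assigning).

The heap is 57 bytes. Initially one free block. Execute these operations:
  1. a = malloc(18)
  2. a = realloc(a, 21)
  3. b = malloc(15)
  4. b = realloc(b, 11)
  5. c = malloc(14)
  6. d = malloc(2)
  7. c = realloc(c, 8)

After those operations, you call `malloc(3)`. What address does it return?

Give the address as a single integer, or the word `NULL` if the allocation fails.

Answer: 40

Derivation:
Op 1: a = malloc(18) -> a = 0; heap: [0-17 ALLOC][18-56 FREE]
Op 2: a = realloc(a, 21) -> a = 0; heap: [0-20 ALLOC][21-56 FREE]
Op 3: b = malloc(15) -> b = 21; heap: [0-20 ALLOC][21-35 ALLOC][36-56 FREE]
Op 4: b = realloc(b, 11) -> b = 21; heap: [0-20 ALLOC][21-31 ALLOC][32-56 FREE]
Op 5: c = malloc(14) -> c = 32; heap: [0-20 ALLOC][21-31 ALLOC][32-45 ALLOC][46-56 FREE]
Op 6: d = malloc(2) -> d = 46; heap: [0-20 ALLOC][21-31 ALLOC][32-45 ALLOC][46-47 ALLOC][48-56 FREE]
Op 7: c = realloc(c, 8) -> c = 32; heap: [0-20 ALLOC][21-31 ALLOC][32-39 ALLOC][40-45 FREE][46-47 ALLOC][48-56 FREE]
malloc(3): first-fit scan over [0-20 ALLOC][21-31 ALLOC][32-39 ALLOC][40-45 FREE][46-47 ALLOC][48-56 FREE] -> 40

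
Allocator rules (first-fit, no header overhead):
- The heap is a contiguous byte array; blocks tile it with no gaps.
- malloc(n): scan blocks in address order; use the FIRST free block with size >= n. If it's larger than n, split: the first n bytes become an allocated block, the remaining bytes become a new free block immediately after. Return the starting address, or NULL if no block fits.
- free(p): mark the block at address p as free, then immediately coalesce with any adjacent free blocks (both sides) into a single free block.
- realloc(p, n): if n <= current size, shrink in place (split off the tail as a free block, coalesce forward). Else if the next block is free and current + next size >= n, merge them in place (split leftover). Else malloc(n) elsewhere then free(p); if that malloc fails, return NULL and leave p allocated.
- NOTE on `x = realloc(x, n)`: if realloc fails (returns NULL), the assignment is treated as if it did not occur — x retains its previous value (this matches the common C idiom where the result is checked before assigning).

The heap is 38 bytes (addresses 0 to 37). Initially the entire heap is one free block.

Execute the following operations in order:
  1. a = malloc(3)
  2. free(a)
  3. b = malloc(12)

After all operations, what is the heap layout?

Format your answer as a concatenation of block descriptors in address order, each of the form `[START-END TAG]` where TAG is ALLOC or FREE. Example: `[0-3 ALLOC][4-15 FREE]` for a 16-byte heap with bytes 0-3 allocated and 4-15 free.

Op 1: a = malloc(3) -> a = 0; heap: [0-2 ALLOC][3-37 FREE]
Op 2: free(a) -> (freed a); heap: [0-37 FREE]
Op 3: b = malloc(12) -> b = 0; heap: [0-11 ALLOC][12-37 FREE]

Answer: [0-11 ALLOC][12-37 FREE]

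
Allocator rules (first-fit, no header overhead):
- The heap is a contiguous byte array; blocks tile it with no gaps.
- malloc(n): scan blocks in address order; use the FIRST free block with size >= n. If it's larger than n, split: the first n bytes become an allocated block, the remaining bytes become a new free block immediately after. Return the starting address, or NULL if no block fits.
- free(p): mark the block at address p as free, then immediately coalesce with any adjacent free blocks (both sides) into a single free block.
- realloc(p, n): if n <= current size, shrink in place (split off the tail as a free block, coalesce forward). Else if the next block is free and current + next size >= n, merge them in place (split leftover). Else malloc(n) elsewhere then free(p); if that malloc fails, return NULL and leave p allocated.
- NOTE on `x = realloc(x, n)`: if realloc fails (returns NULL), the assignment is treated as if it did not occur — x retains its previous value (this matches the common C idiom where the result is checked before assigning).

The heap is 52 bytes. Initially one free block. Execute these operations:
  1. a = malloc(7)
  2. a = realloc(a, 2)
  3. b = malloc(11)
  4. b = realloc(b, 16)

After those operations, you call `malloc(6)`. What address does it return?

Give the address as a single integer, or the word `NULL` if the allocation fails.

Answer: 18

Derivation:
Op 1: a = malloc(7) -> a = 0; heap: [0-6 ALLOC][7-51 FREE]
Op 2: a = realloc(a, 2) -> a = 0; heap: [0-1 ALLOC][2-51 FREE]
Op 3: b = malloc(11) -> b = 2; heap: [0-1 ALLOC][2-12 ALLOC][13-51 FREE]
Op 4: b = realloc(b, 16) -> b = 2; heap: [0-1 ALLOC][2-17 ALLOC][18-51 FREE]
malloc(6): first-fit scan over [0-1 ALLOC][2-17 ALLOC][18-51 FREE] -> 18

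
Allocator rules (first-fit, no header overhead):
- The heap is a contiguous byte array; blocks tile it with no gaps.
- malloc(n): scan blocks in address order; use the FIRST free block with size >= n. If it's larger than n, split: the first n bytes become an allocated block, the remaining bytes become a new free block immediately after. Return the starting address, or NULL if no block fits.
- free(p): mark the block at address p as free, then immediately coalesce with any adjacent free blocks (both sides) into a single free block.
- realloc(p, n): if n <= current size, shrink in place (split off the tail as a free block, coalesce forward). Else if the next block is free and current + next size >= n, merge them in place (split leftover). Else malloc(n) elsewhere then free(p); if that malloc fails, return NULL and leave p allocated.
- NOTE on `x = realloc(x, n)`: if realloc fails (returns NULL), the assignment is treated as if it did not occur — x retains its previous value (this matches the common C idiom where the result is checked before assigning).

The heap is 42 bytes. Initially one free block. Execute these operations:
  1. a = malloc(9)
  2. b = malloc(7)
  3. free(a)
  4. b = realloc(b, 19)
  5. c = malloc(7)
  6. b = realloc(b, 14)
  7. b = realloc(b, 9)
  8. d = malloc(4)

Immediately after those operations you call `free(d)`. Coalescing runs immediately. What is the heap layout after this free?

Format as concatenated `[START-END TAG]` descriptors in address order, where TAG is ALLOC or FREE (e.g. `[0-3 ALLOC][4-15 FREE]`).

Answer: [0-6 ALLOC][7-8 FREE][9-17 ALLOC][18-41 FREE]

Derivation:
Op 1: a = malloc(9) -> a = 0; heap: [0-8 ALLOC][9-41 FREE]
Op 2: b = malloc(7) -> b = 9; heap: [0-8 ALLOC][9-15 ALLOC][16-41 FREE]
Op 3: free(a) -> (freed a); heap: [0-8 FREE][9-15 ALLOC][16-41 FREE]
Op 4: b = realloc(b, 19) -> b = 9; heap: [0-8 FREE][9-27 ALLOC][28-41 FREE]
Op 5: c = malloc(7) -> c = 0; heap: [0-6 ALLOC][7-8 FREE][9-27 ALLOC][28-41 FREE]
Op 6: b = realloc(b, 14) -> b = 9; heap: [0-6 ALLOC][7-8 FREE][9-22 ALLOC][23-41 FREE]
Op 7: b = realloc(b, 9) -> b = 9; heap: [0-6 ALLOC][7-8 FREE][9-17 ALLOC][18-41 FREE]
Op 8: d = malloc(4) -> d = 18; heap: [0-6 ALLOC][7-8 FREE][9-17 ALLOC][18-21 ALLOC][22-41 FREE]
free(d): d = 18 -> block [18-21 ALLOC]; mark free, coalesce with adjacent free neighbors -> [0-6 ALLOC][7-8 FREE][9-17 ALLOC][18-41 FREE]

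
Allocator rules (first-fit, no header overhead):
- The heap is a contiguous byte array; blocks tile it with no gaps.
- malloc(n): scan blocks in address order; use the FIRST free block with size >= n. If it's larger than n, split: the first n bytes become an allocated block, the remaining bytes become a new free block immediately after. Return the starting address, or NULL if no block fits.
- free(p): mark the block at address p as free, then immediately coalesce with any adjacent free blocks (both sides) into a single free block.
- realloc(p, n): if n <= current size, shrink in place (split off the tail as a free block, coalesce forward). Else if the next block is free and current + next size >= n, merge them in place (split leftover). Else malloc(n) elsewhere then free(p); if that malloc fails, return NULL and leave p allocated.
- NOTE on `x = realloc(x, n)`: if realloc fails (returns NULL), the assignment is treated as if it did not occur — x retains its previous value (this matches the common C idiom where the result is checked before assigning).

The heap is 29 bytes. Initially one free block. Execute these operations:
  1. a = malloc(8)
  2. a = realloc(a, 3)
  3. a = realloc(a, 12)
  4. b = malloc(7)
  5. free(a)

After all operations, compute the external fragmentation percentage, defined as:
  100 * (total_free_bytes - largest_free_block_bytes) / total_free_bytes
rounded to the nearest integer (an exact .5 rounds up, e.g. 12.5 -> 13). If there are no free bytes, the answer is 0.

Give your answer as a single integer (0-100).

Answer: 45

Derivation:
Op 1: a = malloc(8) -> a = 0; heap: [0-7 ALLOC][8-28 FREE]
Op 2: a = realloc(a, 3) -> a = 0; heap: [0-2 ALLOC][3-28 FREE]
Op 3: a = realloc(a, 12) -> a = 0; heap: [0-11 ALLOC][12-28 FREE]
Op 4: b = malloc(7) -> b = 12; heap: [0-11 ALLOC][12-18 ALLOC][19-28 FREE]
Op 5: free(a) -> (freed a); heap: [0-11 FREE][12-18 ALLOC][19-28 FREE]
Free blocks: [12 10] total_free=22 largest=12 -> 100*(22-12)/22 = 1000/22 ≈ 45.455 -> rounds to 45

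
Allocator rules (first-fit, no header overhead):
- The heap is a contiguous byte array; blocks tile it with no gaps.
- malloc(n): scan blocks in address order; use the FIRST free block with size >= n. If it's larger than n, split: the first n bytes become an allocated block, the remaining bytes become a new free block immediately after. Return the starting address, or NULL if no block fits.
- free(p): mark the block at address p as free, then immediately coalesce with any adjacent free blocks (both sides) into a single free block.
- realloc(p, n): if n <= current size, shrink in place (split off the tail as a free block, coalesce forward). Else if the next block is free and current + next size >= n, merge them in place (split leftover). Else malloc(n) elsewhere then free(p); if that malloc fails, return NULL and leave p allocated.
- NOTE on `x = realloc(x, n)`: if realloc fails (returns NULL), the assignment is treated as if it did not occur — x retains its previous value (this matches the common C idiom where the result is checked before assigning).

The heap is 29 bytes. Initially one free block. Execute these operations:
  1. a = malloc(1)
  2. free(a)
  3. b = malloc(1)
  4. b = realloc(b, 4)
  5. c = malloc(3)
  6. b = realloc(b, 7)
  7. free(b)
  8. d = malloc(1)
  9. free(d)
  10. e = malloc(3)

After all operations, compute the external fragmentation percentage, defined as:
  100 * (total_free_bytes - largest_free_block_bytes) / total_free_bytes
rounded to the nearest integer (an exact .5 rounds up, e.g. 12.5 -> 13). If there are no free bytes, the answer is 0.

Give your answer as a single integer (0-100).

Answer: 4

Derivation:
Op 1: a = malloc(1) -> a = 0; heap: [0-0 ALLOC][1-28 FREE]
Op 2: free(a) -> (freed a); heap: [0-28 FREE]
Op 3: b = malloc(1) -> b = 0; heap: [0-0 ALLOC][1-28 FREE]
Op 4: b = realloc(b, 4) -> b = 0; heap: [0-3 ALLOC][4-28 FREE]
Op 5: c = malloc(3) -> c = 4; heap: [0-3 ALLOC][4-6 ALLOC][7-28 FREE]
Op 6: b = realloc(b, 7) -> b = 7; heap: [0-3 FREE][4-6 ALLOC][7-13 ALLOC][14-28 FREE]
Op 7: free(b) -> (freed b); heap: [0-3 FREE][4-6 ALLOC][7-28 FREE]
Op 8: d = malloc(1) -> d = 0; heap: [0-0 ALLOC][1-3 FREE][4-6 ALLOC][7-28 FREE]
Op 9: free(d) -> (freed d); heap: [0-3 FREE][4-6 ALLOC][7-28 FREE]
Op 10: e = malloc(3) -> e = 0; heap: [0-2 ALLOC][3-3 FREE][4-6 ALLOC][7-28 FREE]
Free blocks: [1 22] total_free=23 largest=22 -> 100*(23-22)/23 = 100/23 ≈ 4.348 -> rounds to 4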